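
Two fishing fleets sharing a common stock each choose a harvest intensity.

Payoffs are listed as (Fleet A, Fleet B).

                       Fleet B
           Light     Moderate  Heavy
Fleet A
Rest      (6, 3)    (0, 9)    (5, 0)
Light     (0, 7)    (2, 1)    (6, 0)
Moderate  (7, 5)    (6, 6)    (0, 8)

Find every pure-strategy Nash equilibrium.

No pure-strategy Nash equilibrium.

Check each profile: it is a Nash equilibrium iff no player can strictly gain by switching unilaterally.
(Rest, Light): Fleet A can switch to Moderate (6 → 7). Not NE.
(Rest, Moderate): Fleet A can switch to Light (0 → 2). Not NE.
(Rest, Heavy): Fleet A can switch to Light (5 → 6). Not NE.
(Light, Light): Fleet A can switch to Rest (0 → 6). Not NE.
(Light, Moderate): Fleet A can switch to Moderate (2 → 6). Not NE.
(Light, Heavy): Fleet B can switch to Light (0 → 7). Not NE.
(Moderate, Light): Fleet B can switch to Moderate (5 → 6). Not NE.
(Moderate, Moderate): Fleet B can switch to Heavy (6 → 8). Not NE.
(Moderate, Heavy): Fleet A can switch to Rest (0 → 5). Not NE.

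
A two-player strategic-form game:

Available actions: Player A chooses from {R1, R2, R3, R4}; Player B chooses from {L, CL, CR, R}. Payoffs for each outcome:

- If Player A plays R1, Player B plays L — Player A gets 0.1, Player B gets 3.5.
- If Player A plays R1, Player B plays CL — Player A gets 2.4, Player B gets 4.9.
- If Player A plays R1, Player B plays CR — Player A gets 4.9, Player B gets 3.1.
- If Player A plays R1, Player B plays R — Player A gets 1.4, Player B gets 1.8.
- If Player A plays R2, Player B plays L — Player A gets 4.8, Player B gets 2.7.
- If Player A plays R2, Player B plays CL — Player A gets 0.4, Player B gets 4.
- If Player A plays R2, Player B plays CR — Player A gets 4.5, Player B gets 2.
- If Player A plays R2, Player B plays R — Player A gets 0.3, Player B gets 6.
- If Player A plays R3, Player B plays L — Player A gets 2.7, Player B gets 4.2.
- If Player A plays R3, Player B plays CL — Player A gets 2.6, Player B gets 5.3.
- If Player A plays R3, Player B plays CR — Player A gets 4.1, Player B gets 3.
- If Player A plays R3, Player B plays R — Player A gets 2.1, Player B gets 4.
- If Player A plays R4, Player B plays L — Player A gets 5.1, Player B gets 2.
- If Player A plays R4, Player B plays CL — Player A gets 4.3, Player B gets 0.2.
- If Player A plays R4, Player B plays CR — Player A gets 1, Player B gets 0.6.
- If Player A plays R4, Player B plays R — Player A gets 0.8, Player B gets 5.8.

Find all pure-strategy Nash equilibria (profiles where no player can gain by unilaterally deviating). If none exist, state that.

Mark each player's best response to every combination of opponents' strategies; a profile where every player is best-responding is a pure Nash equilibrium.
Player A against L: payoffs 0.1, 4.8, 2.7, 5.1 → best response R4.
Player A against CL: payoffs 2.4, 0.4, 2.6, 4.3 → best response R4.
Player A against CR: payoffs 4.9, 4.5, 4.1, 1 → best response R1.
Player A against R: payoffs 1.4, 0.3, 2.1, 0.8 → best response R3.
Player B against R1: payoffs 3.5, 4.9, 3.1, 1.8 → best response CL.
Player B against R2: payoffs 2.7, 4, 2, 6 → best response R.
Player B against R3: payoffs 4.2, 5.3, 3, 4 → best response CL.
Player B against R4: payoffs 2, 0.2, 0.6, 5.8 → best response R.
No profile is a mutual best response for all players.

No pure-strategy Nash equilibrium.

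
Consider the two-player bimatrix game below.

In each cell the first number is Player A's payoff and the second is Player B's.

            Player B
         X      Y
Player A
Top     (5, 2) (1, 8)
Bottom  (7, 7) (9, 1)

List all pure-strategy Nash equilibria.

(Top, X): Player A can switch to Bottom (5 → 7). Not NE.
(Top, Y): Player A can switch to Bottom (1 → 9). Not NE.
(Bottom, X): Player A gets 7, best alternative 5; Player B gets 7, best alternative 1. No profitable deviation — NE.
(Bottom, Y): Player B can switch to X (1 → 7). Not NE.

(Bottom, X)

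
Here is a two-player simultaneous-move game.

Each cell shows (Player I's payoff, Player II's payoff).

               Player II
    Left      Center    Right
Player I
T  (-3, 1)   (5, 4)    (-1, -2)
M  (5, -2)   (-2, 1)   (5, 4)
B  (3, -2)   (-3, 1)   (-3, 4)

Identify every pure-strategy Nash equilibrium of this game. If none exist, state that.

(T, Left): Player I can switch to M (-3 → 5). Not NE.
(T, Center): Player I gets 5, best alternative -2; Player II gets 4, best alternative 1. No profitable deviation — NE.
(T, Right): Player I can switch to M (-1 → 5). Not NE.
(M, Left): Player II can switch to Center (-2 → 1). Not NE.
(M, Center): Player I can switch to T (-2 → 5). Not NE.
(M, Right): Player I gets 5, best alternative -1; Player II gets 4, best alternative 1. No profitable deviation — NE.
(B, Left): Player I can switch to M (3 → 5). Not NE.
(B, Center): Player I can switch to T (-3 → 5). Not NE.
(The remaining 1 profile has a profitable deviation by the same check.)

Pure-strategy Nash equilibria: (T, Center), (M, Right)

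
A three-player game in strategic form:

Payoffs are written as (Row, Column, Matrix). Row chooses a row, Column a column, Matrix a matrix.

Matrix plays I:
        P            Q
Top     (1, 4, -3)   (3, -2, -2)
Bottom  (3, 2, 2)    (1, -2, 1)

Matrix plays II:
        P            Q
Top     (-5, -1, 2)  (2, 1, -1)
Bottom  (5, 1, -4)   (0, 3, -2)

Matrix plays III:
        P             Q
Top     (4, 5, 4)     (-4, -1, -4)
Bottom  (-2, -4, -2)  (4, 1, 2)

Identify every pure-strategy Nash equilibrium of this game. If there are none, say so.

Pure-strategy Nash equilibria: (Top, P, III) and (Top, Q, II) and (Bottom, P, I) and (Bottom, Q, III)

(Top, P, I): Row can switch to Bottom (1 → 3). Not NE.
(Top, P, II): Row can switch to Bottom (-5 → 5). Not NE.
(Top, P, III): Row gets 4, best alternative -2; Column gets 5, best alternative -1; Matrix gets 4, best alternative 2. No profitable deviation — NE.
(Top, Q, I): Column can switch to P (-2 → 4). Not NE.
(Top, Q, II): Row gets 2, best alternative 0; Column gets 1, best alternative -1; Matrix gets -1, best alternative -2. No profitable deviation — NE.
(Top, Q, III): Row can switch to Bottom (-4 → 4). Not NE.
(Bottom, P, I): Row gets 3, best alternative 1; Column gets 2, best alternative -2; Matrix gets 2, best alternative -2. No profitable deviation — NE.
(Bottom, P, II): Column can switch to Q (1 → 3). Not NE.
(Bottom, P, III): Row can switch to Top (-2 → 4). Not NE.
(Bottom, Q, I): Row can switch to Top (1 → 3). Not NE.
(Bottom, Q, II): Row can switch to Top (0 → 2). Not NE.
(Bottom, Q, III): Row gets 4, best alternative -4; Column gets 1, best alternative -4; Matrix gets 2, best alternative 1. No profitable deviation — NE.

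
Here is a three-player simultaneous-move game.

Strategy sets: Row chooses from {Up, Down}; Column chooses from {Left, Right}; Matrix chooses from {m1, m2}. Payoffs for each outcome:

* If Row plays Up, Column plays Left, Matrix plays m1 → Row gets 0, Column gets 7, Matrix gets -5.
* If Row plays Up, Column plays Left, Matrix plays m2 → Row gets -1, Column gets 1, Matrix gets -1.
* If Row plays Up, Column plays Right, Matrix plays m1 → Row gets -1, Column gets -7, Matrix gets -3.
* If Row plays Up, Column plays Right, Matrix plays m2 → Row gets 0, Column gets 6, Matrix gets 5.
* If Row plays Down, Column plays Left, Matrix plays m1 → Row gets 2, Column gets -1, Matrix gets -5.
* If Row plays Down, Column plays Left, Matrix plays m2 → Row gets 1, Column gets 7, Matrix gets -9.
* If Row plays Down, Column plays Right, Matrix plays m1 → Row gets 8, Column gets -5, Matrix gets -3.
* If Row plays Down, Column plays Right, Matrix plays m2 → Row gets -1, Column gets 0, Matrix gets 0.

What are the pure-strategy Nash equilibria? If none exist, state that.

Row against (Left, m1): payoffs 0, 2 → best response Down.
Row against (Left, m2): payoffs -1, 1 → best response Down.
Row against (Right, m1): payoffs -1, 8 → best response Down.
Row against (Right, m2): payoffs 0, -1 → best response Up.
Column against (Up, m1): payoffs 7, -7 → best response Left.
Column against (Up, m2): payoffs 1, 6 → best response Right.
Column against (Down, m1): payoffs -1, -5 → best response Left.
Column against (Down, m2): payoffs 7, 0 → best response Left.
Matrix against (Up, Left): payoffs -5, -1 → best response m2.
Matrix against (Up, Right): payoffs -3, 5 → best response m2.
Matrix against (Down, Left): payoffs -5, -9 → best response m1.
Matrix against (Down, Right): payoffs -3, 0 → best response m2.
Mutual best responses: (Up, Right, m2); (Down, Left, m1).

(Up, Right, m2), (Down, Left, m1)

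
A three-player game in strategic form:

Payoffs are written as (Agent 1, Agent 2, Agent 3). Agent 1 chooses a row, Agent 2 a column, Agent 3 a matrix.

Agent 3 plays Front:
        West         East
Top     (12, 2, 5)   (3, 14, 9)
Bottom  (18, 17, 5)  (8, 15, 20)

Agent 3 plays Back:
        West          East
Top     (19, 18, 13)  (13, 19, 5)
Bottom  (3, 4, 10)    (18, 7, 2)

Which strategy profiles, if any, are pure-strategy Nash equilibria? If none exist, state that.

No pure-strategy Nash equilibrium.

Agent 1 against (West, Front): payoffs 12, 18 → best response Bottom.
Agent 1 against (West, Back): payoffs 19, 3 → best response Top.
Agent 1 against (East, Front): payoffs 3, 8 → best response Bottom.
Agent 1 against (East, Back): payoffs 13, 18 → best response Bottom.
Agent 2 against (Top, Front): payoffs 2, 14 → best response East.
Agent 2 against (Top, Back): payoffs 18, 19 → best response East.
Agent 2 against (Bottom, Front): payoffs 17, 15 → best response West.
Agent 2 against (Bottom, Back): payoffs 4, 7 → best response East.
Agent 3 against (Top, West): payoffs 5, 13 → best response Back.
Agent 3 against (Top, East): payoffs 9, 5 → best response Front.
Agent 3 against (Bottom, West): payoffs 5, 10 → best response Back.
Agent 3 against (Bottom, East): payoffs 20, 2 → best response Front.
No profile is a mutual best response for all players.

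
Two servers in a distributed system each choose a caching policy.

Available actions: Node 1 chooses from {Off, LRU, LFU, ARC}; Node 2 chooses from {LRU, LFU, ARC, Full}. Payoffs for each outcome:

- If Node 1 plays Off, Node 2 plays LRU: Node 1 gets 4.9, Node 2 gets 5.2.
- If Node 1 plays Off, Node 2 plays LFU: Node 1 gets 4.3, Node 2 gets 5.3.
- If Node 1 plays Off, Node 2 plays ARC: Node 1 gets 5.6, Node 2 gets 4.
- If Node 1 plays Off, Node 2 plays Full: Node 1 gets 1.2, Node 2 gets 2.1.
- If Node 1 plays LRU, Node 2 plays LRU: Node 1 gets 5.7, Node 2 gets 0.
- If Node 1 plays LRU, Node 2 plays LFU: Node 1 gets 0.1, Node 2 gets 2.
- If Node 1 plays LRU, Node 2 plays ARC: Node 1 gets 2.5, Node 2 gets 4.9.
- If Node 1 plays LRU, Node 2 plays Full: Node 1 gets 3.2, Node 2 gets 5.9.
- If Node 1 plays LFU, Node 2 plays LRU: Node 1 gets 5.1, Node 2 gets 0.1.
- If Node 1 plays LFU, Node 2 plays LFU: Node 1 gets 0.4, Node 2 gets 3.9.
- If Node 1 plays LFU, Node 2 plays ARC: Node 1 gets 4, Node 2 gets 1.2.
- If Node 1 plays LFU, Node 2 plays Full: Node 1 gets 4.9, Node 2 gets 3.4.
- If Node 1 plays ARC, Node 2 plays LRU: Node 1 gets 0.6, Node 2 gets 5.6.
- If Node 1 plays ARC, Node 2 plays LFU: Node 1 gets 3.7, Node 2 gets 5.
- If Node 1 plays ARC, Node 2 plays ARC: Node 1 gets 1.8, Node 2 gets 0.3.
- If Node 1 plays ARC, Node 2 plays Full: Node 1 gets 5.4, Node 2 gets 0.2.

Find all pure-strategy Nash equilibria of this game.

Check each profile: it is a Nash equilibrium iff no player can strictly gain by switching unilaterally.
(Off, LRU): Node 1 can switch to LRU (4.9 → 5.7). Not NE.
(Off, LFU): Node 1 gets 4.3, best alternative 3.7; Node 2 gets 5.3, best alternative 5.2. No profitable deviation — NE.
(Off, ARC): Node 2 can switch to LRU (4 → 5.2). Not NE.
(Off, Full): Node 1 can switch to LRU (1.2 → 3.2). Not NE.
(LRU, LRU): Node 2 can switch to LFU (0 → 2). Not NE.
(LRU, LFU): Node 1 can switch to Off (0.1 → 4.3). Not NE.
(LRU, ARC): Node 1 can switch to Off (2.5 → 5.6). Not NE.
(LRU, Full): Node 1 can switch to LFU (3.2 → 4.9). Not NE.
(LFU, LRU): Node 1 can switch to LRU (5.1 → 5.7). Not NE.
(LFU, LFU): Node 1 can switch to Off (0.4 → 4.3). Not NE.
(LFU, ARC): Node 1 can switch to Off (4 → 5.6). Not NE.
(LFU, Full): Node 1 can switch to ARC (4.9 → 5.4). Not NE.
(ARC, LRU): Node 1 can switch to Off (0.6 → 4.9). Not NE.
(The remaining 3 profiles each have a profitable deviation by the same check.)

(Off, LFU)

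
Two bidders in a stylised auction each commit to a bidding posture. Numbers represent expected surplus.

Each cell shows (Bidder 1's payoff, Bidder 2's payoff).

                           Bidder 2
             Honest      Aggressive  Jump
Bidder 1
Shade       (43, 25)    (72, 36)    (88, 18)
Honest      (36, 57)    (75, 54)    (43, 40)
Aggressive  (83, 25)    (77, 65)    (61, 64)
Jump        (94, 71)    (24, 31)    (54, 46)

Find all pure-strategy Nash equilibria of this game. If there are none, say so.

For each player, find the best response to each opponent profile; mutual best responses are the pure NE.
Bidder 1 against Honest: payoffs 43, 36, 83, 94 → best response Jump.
Bidder 1 against Aggressive: payoffs 72, 75, 77, 24 → best response Aggressive.
Bidder 1 against Jump: payoffs 88, 43, 61, 54 → best response Shade.
Bidder 2 against Shade: payoffs 25, 36, 18 → best response Aggressive.
Bidder 2 against Honest: payoffs 57, 54, 40 → best response Honest.
Bidder 2 against Aggressive: payoffs 25, 65, 64 → best response Aggressive.
Bidder 2 against Jump: payoffs 71, 31, 46 → best response Honest.
Mutual best responses: (Aggressive, Aggressive); (Jump, Honest).

The pure Nash equilibria are (Aggressive, Aggressive); (Jump, Honest).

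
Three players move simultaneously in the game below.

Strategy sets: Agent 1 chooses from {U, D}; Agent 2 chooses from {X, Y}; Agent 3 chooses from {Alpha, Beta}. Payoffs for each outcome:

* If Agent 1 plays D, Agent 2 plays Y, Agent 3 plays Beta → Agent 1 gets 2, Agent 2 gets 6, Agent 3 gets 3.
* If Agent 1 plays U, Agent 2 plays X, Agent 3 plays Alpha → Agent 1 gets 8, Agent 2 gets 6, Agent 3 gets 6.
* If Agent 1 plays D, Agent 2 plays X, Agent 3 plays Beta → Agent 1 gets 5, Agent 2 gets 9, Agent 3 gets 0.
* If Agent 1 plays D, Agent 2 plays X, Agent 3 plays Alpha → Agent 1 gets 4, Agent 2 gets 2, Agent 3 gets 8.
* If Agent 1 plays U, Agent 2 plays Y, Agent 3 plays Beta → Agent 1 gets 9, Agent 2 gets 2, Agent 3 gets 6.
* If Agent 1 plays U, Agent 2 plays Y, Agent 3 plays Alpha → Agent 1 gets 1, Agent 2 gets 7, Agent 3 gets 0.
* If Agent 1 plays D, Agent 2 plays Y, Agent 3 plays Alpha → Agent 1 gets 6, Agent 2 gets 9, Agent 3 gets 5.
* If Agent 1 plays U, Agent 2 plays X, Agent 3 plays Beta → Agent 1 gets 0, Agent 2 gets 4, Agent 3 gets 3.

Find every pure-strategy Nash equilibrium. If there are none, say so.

The unique pure-strategy Nash equilibrium is (D, Y, Alpha).

Agent 1 against (X, Alpha): payoffs 8, 4 → best response U.
Agent 1 against (X, Beta): payoffs 0, 5 → best response D.
Agent 1 against (Y, Alpha): payoffs 1, 6 → best response D.
Agent 1 against (Y, Beta): payoffs 9, 2 → best response U.
Agent 2 against (U, Alpha): payoffs 6, 7 → best response Y.
Agent 2 against (U, Beta): payoffs 4, 2 → best response X.
Agent 2 against (D, Alpha): payoffs 2, 9 → best response Y.
Agent 2 against (D, Beta): payoffs 9, 6 → best response X.
Agent 3 against (U, X): payoffs 6, 3 → best response Alpha.
Agent 3 against (U, Y): payoffs 0, 6 → best response Beta.
Agent 3 against (D, X): payoffs 8, 0 → best response Alpha.
Agent 3 against (D, Y): payoffs 5, 3 → best response Alpha.
Mutual best responses: (D, Y, Alpha).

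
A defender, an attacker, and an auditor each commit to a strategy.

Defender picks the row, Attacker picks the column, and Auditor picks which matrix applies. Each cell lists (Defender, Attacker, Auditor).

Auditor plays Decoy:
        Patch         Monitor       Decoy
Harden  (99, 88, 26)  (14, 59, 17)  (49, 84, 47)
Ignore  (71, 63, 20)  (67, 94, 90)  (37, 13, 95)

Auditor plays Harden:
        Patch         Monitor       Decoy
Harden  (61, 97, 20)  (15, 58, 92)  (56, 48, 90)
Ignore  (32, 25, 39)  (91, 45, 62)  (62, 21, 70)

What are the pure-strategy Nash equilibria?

The pure Nash equilibria are (Harden, Patch, Decoy); (Ignore, Monitor, Decoy).

Mark each player's best response to every combination of opponents' strategies; a profile where every player is best-responding is a pure Nash equilibrium.
Defender against (Patch, Decoy): payoffs 99, 71 → best response Harden.
Defender against (Patch, Harden): payoffs 61, 32 → best response Harden.
Defender against (Monitor, Decoy): payoffs 14, 67 → best response Ignore.
Defender against (Monitor, Harden): payoffs 15, 91 → best response Ignore.
Defender against (Decoy, Decoy): payoffs 49, 37 → best response Harden.
Defender against (Decoy, Harden): payoffs 56, 62 → best response Ignore.
Attacker against (Harden, Decoy): payoffs 88, 59, 84 → best response Patch.
Attacker against (Harden, Harden): payoffs 97, 58, 48 → best response Patch.
Attacker against (Ignore, Decoy): payoffs 63, 94, 13 → best response Monitor.
Attacker against (Ignore, Harden): payoffs 25, 45, 21 → best response Monitor.
Auditor against (Harden, Patch): payoffs 26, 20 → best response Decoy.
Auditor against (Harden, Monitor): payoffs 17, 92 → best response Harden.
Auditor against (Harden, Decoy): payoffs 47, 90 → best response Harden.
Auditor against (Ignore, Patch): payoffs 20, 39 → best response Harden.
Auditor against (Ignore, Monitor): payoffs 90, 62 → best response Decoy.
Auditor against (Ignore, Decoy): payoffs 95, 70 → best response Decoy.
Mutual best responses: (Harden, Patch, Decoy); (Ignore, Monitor, Decoy).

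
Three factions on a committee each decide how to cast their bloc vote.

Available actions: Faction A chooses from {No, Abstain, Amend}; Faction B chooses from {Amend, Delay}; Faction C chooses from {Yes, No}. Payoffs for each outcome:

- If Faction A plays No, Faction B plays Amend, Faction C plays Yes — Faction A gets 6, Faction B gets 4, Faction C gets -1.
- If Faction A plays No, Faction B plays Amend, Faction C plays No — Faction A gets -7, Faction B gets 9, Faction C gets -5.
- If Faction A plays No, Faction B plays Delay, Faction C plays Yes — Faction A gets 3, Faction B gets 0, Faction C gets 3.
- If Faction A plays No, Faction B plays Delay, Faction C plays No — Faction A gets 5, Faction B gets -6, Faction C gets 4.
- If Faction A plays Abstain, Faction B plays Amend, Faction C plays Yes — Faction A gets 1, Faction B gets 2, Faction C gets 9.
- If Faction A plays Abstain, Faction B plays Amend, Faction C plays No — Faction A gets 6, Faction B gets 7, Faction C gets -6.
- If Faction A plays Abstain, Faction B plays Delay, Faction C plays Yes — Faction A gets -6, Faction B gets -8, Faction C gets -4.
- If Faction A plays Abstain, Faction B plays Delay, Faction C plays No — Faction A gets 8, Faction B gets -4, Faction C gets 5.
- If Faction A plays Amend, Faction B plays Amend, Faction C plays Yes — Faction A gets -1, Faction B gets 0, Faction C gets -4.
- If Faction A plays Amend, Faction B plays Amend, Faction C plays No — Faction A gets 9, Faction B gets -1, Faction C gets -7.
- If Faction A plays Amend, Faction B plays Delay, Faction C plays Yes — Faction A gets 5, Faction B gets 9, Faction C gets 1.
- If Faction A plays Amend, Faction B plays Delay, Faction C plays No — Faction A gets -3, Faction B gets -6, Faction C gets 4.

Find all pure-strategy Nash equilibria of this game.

(No, Amend, Yes): Faction A gets 6, best alternative 1; Faction B gets 4, best alternative 0; Faction C gets -1, best alternative -5. No profitable deviation — NE.
(No, Amend, No): Faction A can switch to Abstain (-7 → 6). Not NE.
(No, Delay, Yes): Faction A can switch to Amend (3 → 5). Not NE.
(No, Delay, No): Faction A can switch to Abstain (5 → 8). Not NE.
(Abstain, Amend, Yes): Faction A can switch to No (1 → 6). Not NE.
(Abstain, Amend, No): Faction A can switch to Amend (6 → 9). Not NE.
(Abstain, Delay, Yes): Faction A can switch to No (-6 → 3). Not NE.
(Abstain, Delay, No): Faction B can switch to Amend (-4 → 7). Not NE.
(Amend, Amend, Yes): Faction A can switch to No (-1 → 6). Not NE.
(Amend, Amend, No): Faction C can switch to Yes (-7 → -4). Not NE.
(Amend, Delay, Yes): Faction C can switch to No (1 → 4). Not NE.
(The remaining 1 profile has a profitable deviation by the same check.)

Pure NE: (No, Amend, Yes)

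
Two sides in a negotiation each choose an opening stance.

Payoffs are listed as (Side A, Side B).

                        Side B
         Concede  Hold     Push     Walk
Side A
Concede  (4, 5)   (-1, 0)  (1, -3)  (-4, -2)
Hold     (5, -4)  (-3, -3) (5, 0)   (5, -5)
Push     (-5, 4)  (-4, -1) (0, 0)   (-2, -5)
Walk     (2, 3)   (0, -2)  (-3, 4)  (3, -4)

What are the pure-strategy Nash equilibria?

(Concede, Concede): Side A can switch to Hold (4 → 5). Not NE.
(Concede, Hold): Side A can switch to Walk (-1 → 0). Not NE.
(Concede, Push): Side A can switch to Hold (1 → 5). Not NE.
(Concede, Walk): Side A can switch to Hold (-4 → 5). Not NE.
(Hold, Concede): Side B can switch to Hold (-4 → -3). Not NE.
(Hold, Hold): Side A can switch to Concede (-3 → -1). Not NE.
(Hold, Push): Side A gets 5, best alternative 1; Side B gets 0, best alternative -3. No profitable deviation — NE.
(Hold, Walk): Side B can switch to Concede (-5 → -4). Not NE.
(Push, Concede): Side A can switch to Concede (-5 → 4). Not NE.
(Push, Hold): Side A can switch to Concede (-4 → -1). Not NE.
(Push, Push): Side A can switch to Concede (0 → 1). Not NE.
(Push, Walk): Side A can switch to Hold (-2 → 5). Not NE.
(Walk, Concede): Side A can switch to Concede (2 → 4). Not NE.
(The remaining 3 profiles each have a profitable deviation by the same check.)

The unique pure-strategy Nash equilibrium is (Hold, Push).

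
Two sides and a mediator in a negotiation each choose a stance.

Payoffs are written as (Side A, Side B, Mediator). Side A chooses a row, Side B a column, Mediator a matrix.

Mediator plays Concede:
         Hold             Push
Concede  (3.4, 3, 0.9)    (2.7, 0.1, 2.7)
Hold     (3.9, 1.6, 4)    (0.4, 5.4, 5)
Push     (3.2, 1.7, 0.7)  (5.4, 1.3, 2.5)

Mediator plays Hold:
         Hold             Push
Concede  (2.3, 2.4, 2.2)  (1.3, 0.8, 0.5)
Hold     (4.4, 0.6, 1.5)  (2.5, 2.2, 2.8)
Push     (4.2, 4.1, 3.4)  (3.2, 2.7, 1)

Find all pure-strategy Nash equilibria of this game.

Side A against (Hold, Concede): payoffs 3.4, 3.9, 3.2 → best response Hold.
Side A against (Hold, Hold): payoffs 2.3, 4.4, 4.2 → best response Hold.
Side A against (Push, Concede): payoffs 2.7, 0.4, 5.4 → best response Push.
Side A against (Push, Hold): payoffs 1.3, 2.5, 3.2 → best response Push.
Side B against (Concede, Concede): payoffs 3, 0.1 → best response Hold.
Side B against (Concede, Hold): payoffs 2.4, 0.8 → best response Hold.
Side B against (Hold, Concede): payoffs 1.6, 5.4 → best response Push.
Side B against (Hold, Hold): payoffs 0.6, 2.2 → best response Push.
Side B against (Push, Concede): payoffs 1.7, 1.3 → best response Hold.
Side B against (Push, Hold): payoffs 4.1, 2.7 → best response Hold.
Mediator against (Concede, Hold): payoffs 0.9, 2.2 → best response Hold.
Mediator against (Concede, Push): payoffs 2.7, 0.5 → best response Concede.
Mediator against (Hold, Hold): payoffs 4, 1.5 → best response Concede.
Mediator against (Hold, Push): payoffs 5, 2.8 → best response Concede.
Mediator against (Push, Hold): payoffs 0.7, 3.4 → best response Hold.
Mediator against (Push, Push): payoffs 2.5, 1 → best response Concede.
No profile is a mutual best response for all players.

No pure-strategy Nash equilibrium.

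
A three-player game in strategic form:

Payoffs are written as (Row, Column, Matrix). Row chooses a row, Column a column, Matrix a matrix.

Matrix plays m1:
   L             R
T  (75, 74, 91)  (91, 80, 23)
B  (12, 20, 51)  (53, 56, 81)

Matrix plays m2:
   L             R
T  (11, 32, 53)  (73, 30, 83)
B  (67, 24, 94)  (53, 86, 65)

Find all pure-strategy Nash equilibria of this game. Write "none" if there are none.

Row against (L, m1): payoffs 75, 12 → best response T.
Row against (L, m2): payoffs 11, 67 → best response B.
Row against (R, m1): payoffs 91, 53 → best response T.
Row against (R, m2): payoffs 73, 53 → best response T.
Column against (T, m1): payoffs 74, 80 → best response R.
Column against (T, m2): payoffs 32, 30 → best response L.
Column against (B, m1): payoffs 20, 56 → best response R.
Column against (B, m2): payoffs 24, 86 → best response R.
Matrix against (T, L): payoffs 91, 53 → best response m1.
Matrix against (T, R): payoffs 23, 83 → best response m2.
Matrix against (B, L): payoffs 51, 94 → best response m2.
Matrix against (B, R): payoffs 81, 65 → best response m1.
No profile is a mutual best response for all players.

There is no pure-strategy Nash equilibrium.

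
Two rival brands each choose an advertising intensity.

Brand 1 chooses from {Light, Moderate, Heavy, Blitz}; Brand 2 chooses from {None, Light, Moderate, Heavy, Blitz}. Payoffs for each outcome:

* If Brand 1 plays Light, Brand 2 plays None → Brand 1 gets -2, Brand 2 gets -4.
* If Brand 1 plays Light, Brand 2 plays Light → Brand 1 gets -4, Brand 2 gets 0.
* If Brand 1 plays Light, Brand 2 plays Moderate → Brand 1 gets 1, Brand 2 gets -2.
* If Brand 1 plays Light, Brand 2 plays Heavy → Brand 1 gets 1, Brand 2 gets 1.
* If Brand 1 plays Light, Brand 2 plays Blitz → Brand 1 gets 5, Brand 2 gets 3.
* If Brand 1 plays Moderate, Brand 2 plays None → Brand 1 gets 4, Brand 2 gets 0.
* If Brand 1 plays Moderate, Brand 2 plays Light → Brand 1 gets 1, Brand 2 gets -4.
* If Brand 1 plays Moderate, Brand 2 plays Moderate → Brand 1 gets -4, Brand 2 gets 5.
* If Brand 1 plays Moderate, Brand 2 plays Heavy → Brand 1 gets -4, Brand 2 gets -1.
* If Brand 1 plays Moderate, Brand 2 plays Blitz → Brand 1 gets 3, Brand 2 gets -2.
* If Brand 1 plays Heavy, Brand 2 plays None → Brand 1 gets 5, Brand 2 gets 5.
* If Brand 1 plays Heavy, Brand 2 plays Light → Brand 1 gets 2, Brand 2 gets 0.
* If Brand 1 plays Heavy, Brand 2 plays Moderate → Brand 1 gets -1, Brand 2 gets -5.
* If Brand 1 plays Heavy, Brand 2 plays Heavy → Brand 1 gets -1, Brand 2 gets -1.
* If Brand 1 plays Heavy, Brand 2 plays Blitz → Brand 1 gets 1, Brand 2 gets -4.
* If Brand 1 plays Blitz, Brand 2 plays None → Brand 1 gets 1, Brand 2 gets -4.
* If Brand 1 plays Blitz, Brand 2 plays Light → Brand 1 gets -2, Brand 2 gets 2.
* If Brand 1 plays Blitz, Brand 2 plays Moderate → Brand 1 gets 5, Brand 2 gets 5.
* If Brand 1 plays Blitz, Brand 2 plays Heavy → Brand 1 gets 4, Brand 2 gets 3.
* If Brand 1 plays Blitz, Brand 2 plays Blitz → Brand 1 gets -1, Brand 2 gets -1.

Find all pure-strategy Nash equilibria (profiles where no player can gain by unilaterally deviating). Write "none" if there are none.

Brand 1 against None: payoffs -2, 4, 5, 1 → best response Heavy.
Brand 1 against Light: payoffs -4, 1, 2, -2 → best response Heavy.
Brand 1 against Moderate: payoffs 1, -4, -1, 5 → best response Blitz.
Brand 1 against Heavy: payoffs 1, -4, -1, 4 → best response Blitz.
Brand 1 against Blitz: payoffs 5, 3, 1, -1 → best response Light.
Brand 2 against Light: payoffs -4, 0, -2, 1, 3 → best response Blitz.
Brand 2 against Moderate: payoffs 0, -4, 5, -1, -2 → best response Moderate.
Brand 2 against Heavy: payoffs 5, 0, -5, -1, -4 → best response None.
Brand 2 against Blitz: payoffs -4, 2, 5, 3, -1 → best response Moderate.
Mutual best responses: (Light, Blitz); (Heavy, None); (Blitz, Moderate).

Pure-strategy Nash equilibria: (Light, Blitz) and (Heavy, None) and (Blitz, Moderate)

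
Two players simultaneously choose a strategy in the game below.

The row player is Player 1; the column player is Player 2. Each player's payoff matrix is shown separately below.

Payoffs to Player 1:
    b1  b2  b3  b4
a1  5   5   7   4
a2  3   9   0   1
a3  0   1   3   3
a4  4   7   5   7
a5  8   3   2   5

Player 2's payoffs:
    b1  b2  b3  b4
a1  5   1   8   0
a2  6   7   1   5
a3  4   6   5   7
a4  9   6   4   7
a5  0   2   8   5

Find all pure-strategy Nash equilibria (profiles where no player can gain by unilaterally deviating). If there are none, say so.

(a1, b3) and (a2, b2)

(a1, b1): Player 1 can switch to a5 (5 → 8). Not NE.
(a1, b2): Player 1 can switch to a2 (5 → 9). Not NE.
(a1, b3): Player 1 gets 7, best alternative 5; Player 2 gets 8, best alternative 5. No profitable deviation — NE.
(a1, b4): Player 1 can switch to a4 (4 → 7). Not NE.
(a2, b1): Player 1 can switch to a1 (3 → 5). Not NE.
(a2, b2): Player 1 gets 9, best alternative 7; Player 2 gets 7, best alternative 6. No profitable deviation — NE.
(a2, b3): Player 1 can switch to a1 (0 → 7). Not NE.
(a2, b4): Player 1 can switch to a1 (1 → 4). Not NE.
(a3, b1): Player 1 can switch to a1 (0 → 5). Not NE.
(a3, b2): Player 1 can switch to a1 (1 → 5). Not NE.
(The remaining 10 profiles each have a profitable deviation by the same check.)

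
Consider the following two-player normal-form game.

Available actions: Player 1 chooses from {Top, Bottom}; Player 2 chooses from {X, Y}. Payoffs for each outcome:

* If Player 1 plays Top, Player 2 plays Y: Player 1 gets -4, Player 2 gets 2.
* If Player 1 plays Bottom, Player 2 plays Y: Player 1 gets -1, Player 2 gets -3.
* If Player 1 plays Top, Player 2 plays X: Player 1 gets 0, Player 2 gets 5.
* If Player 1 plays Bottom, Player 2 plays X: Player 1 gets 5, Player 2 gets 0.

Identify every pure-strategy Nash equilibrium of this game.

Player 1 against X: payoffs 0, 5 → best response Bottom.
Player 1 against Y: payoffs -4, -1 → best response Bottom.
Player 2 against Top: payoffs 5, 2 → best response X.
Player 2 against Bottom: payoffs 0, -3 → best response X.
Mutual best responses: (Bottom, X).

Pure NE: (Bottom, X)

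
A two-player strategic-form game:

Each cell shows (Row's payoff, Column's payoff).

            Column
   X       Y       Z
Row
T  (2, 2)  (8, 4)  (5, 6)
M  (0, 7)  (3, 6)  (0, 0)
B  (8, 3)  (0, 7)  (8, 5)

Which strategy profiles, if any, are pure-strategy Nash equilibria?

There is no pure-strategy Nash equilibrium.

For each player, find the best response to each opponent profile; mutual best responses are the pure NE.
Row against X: payoffs 2, 0, 8 → best response B.
Row against Y: payoffs 8, 3, 0 → best response T.
Row against Z: payoffs 5, 0, 8 → best response B.
Column against T: payoffs 2, 4, 6 → best response Z.
Column against M: payoffs 7, 6, 0 → best response X.
Column against B: payoffs 3, 7, 5 → best response Y.
No profile is a mutual best response for all players.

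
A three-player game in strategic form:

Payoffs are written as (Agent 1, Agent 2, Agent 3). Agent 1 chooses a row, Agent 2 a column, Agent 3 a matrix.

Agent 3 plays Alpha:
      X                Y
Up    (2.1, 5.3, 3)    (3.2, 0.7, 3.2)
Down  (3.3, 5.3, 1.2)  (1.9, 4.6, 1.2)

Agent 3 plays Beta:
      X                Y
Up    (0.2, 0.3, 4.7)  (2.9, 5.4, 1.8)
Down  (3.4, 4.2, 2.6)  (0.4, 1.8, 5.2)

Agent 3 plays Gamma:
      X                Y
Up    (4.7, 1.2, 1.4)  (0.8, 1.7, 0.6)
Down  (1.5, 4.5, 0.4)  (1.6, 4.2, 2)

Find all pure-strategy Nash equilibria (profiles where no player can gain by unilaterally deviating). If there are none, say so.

(Down, X, Beta)

Agent 1 against (X, Alpha): payoffs 2.1, 3.3 → best response Down.
Agent 1 against (X, Beta): payoffs 0.2, 3.4 → best response Down.
Agent 1 against (X, Gamma): payoffs 4.7, 1.5 → best response Up.
Agent 1 against (Y, Alpha): payoffs 3.2, 1.9 → best response Up.
Agent 1 against (Y, Beta): payoffs 2.9, 0.4 → best response Up.
Agent 1 against (Y, Gamma): payoffs 0.8, 1.6 → best response Down.
Agent 2 against (Up, Alpha): payoffs 5.3, 0.7 → best response X.
Agent 2 against (Up, Beta): payoffs 0.3, 5.4 → best response Y.
Agent 2 against (Up, Gamma): payoffs 1.2, 1.7 → best response Y.
Agent 2 against (Down, Alpha): payoffs 5.3, 4.6 → best response X.
Agent 2 against (Down, Beta): payoffs 4.2, 1.8 → best response X.
Agent 2 against (Down, Gamma): payoffs 4.5, 4.2 → best response X.
Agent 3 against (Up, X): payoffs 3, 4.7, 1.4 → best response Beta.
Agent 3 against (Up, Y): payoffs 3.2, 1.8, 0.6 → best response Alpha.
Agent 3 against (Down, X): payoffs 1.2, 2.6, 0.4 → best response Beta.
Agent 3 against (Down, Y): payoffs 1.2, 5.2, 2 → best response Beta.
Mutual best responses: (Down, X, Beta).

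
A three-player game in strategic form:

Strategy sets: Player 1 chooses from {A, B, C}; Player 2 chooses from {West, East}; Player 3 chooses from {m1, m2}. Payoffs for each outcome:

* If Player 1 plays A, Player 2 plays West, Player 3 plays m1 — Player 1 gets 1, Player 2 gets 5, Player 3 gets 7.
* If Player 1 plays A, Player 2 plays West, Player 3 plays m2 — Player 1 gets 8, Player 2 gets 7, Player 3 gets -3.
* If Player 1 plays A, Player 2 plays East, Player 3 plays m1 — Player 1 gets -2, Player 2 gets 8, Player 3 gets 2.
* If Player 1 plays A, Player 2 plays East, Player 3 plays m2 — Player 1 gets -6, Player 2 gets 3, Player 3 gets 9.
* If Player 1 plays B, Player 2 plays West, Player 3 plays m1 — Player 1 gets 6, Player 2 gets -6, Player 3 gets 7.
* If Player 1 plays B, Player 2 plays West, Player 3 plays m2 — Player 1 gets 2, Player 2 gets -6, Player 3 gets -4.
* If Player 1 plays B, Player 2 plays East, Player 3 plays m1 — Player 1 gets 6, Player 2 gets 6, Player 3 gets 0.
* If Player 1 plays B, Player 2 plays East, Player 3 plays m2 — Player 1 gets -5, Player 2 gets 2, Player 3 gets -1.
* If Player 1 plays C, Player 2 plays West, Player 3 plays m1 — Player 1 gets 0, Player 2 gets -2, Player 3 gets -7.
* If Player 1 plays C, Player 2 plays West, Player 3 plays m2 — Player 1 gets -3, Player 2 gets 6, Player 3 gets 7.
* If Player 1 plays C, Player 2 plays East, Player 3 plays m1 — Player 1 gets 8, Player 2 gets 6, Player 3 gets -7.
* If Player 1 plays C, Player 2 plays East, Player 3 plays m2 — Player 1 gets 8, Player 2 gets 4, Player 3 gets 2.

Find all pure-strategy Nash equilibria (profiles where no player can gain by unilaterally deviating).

There is no pure-strategy Nash equilibrium.

Player 1 against (West, m1): payoffs 1, 6, 0 → best response B.
Player 1 against (West, m2): payoffs 8, 2, -3 → best response A.
Player 1 against (East, m1): payoffs -2, 6, 8 → best response C.
Player 1 against (East, m2): payoffs -6, -5, 8 → best response C.
Player 2 against (A, m1): payoffs 5, 8 → best response East.
Player 2 against (A, m2): payoffs 7, 3 → best response West.
Player 2 against (B, m1): payoffs -6, 6 → best response East.
Player 2 against (B, m2): payoffs -6, 2 → best response East.
Player 2 against (C, m1): payoffs -2, 6 → best response East.
Player 2 against (C, m2): payoffs 6, 4 → best response West.
Player 3 against (A, West): payoffs 7, -3 → best response m1.
Player 3 against (A, East): payoffs 2, 9 → best response m2.
Player 3 against (B, West): payoffs 7, -4 → best response m1.
Player 3 against (B, East): payoffs 0, -1 → best response m1.
Player 3 against (C, West): payoffs -7, 7 → best response m2.
Player 3 against (C, East): payoffs -7, 2 → best response m2.
No profile is a mutual best response for all players.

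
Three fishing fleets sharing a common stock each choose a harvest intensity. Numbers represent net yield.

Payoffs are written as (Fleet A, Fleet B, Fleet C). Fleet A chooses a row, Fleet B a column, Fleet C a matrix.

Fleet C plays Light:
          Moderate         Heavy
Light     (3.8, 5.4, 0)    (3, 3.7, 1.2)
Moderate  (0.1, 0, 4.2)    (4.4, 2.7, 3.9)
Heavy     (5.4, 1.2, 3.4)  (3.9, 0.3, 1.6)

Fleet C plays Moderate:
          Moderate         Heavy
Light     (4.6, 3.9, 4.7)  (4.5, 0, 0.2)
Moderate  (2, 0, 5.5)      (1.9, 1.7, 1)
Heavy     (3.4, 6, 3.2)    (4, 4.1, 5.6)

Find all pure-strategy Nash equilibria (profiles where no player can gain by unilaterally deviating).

For each player, find the best response to each opponent profile; mutual best responses are the pure NE.
Fleet A against (Moderate, Light): payoffs 3.8, 0.1, 5.4 → best response Heavy.
Fleet A against (Moderate, Moderate): payoffs 4.6, 2, 3.4 → best response Light.
Fleet A against (Heavy, Light): payoffs 3, 4.4, 3.9 → best response Moderate.
Fleet A against (Heavy, Moderate): payoffs 4.5, 1.9, 4 → best response Light.
Fleet B against (Light, Light): payoffs 5.4, 3.7 → best response Moderate.
Fleet B against (Light, Moderate): payoffs 3.9, 0 → best response Moderate.
Fleet B against (Moderate, Light): payoffs 0, 2.7 → best response Heavy.
Fleet B against (Moderate, Moderate): payoffs 0, 1.7 → best response Heavy.
Fleet B against (Heavy, Light): payoffs 1.2, 0.3 → best response Moderate.
Fleet B against (Heavy, Moderate): payoffs 6, 4.1 → best response Moderate.
Fleet C against (Light, Moderate): payoffs 0, 4.7 → best response Moderate.
Fleet C against (Light, Heavy): payoffs 1.2, 0.2 → best response Light.
Fleet C against (Moderate, Moderate): payoffs 4.2, 5.5 → best response Moderate.
Fleet C against (Moderate, Heavy): payoffs 3.9, 1 → best response Light.
Fleet C against (Heavy, Moderate): payoffs 3.4, 3.2 → best response Light.
Fleet C against (Heavy, Heavy): payoffs 1.6, 5.6 → best response Moderate.
Mutual best responses: (Light, Moderate, Moderate); (Moderate, Heavy, Light); (Heavy, Moderate, Light).

(Light, Moderate, Moderate); (Moderate, Heavy, Light); (Heavy, Moderate, Light)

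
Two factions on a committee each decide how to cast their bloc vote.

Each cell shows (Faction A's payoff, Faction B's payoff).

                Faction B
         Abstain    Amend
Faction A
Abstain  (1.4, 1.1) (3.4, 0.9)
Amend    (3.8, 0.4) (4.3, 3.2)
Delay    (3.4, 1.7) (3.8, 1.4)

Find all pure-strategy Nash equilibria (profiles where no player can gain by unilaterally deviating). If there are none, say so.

Pure NE: (Amend, Amend)

(Abstain, Abstain): Faction A can switch to Amend (1.4 → 3.8). Not NE.
(Abstain, Amend): Faction A can switch to Amend (3.4 → 4.3). Not NE.
(Amend, Abstain): Faction B can switch to Amend (0.4 → 3.2). Not NE.
(Amend, Amend): Faction A gets 4.3, best alternative 3.8; Faction B gets 3.2, best alternative 0.4. No profitable deviation — NE.
(Delay, Abstain): Faction A can switch to Amend (3.4 → 3.8). Not NE.
(Delay, Amend): Faction A can switch to Amend (3.8 → 4.3). Not NE.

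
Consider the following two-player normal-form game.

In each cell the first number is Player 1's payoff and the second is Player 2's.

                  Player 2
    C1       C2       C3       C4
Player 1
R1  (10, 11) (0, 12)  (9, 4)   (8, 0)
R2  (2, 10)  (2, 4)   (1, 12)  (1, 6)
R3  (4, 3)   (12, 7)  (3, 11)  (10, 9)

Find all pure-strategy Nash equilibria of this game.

No pure-strategy Nash equilibrium.

Player 1 against C1: payoffs 10, 2, 4 → best response R1.
Player 1 against C2: payoffs 0, 2, 12 → best response R3.
Player 1 against C3: payoffs 9, 1, 3 → best response R1.
Player 1 against C4: payoffs 8, 1, 10 → best response R3.
Player 2 against R1: payoffs 11, 12, 4, 0 → best response C2.
Player 2 against R2: payoffs 10, 4, 12, 6 → best response C3.
Player 2 against R3: payoffs 3, 7, 11, 9 → best response C3.
No profile is a mutual best response for all players.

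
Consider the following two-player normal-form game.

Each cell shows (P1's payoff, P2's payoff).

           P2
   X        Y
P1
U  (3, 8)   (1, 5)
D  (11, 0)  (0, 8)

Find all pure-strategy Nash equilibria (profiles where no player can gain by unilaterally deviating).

P1 against X: payoffs 3, 11 → best response D.
P1 against Y: payoffs 1, 0 → best response U.
P2 against U: payoffs 8, 5 → best response X.
P2 against D: payoffs 0, 8 → best response Y.
No profile is a mutual best response for all players.

No pure-strategy Nash equilibrium.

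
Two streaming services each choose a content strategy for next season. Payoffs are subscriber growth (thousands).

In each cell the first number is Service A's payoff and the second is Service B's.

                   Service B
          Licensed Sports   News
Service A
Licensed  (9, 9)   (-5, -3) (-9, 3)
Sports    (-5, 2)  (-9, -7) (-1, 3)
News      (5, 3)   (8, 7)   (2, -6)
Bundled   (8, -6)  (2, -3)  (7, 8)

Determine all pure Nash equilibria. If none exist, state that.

The pure Nash equilibria are (Licensed, Licensed); (News, Sports); (Bundled, News).

Service A against Licensed: payoffs 9, -5, 5, 8 → best response Licensed.
Service A against Sports: payoffs -5, -9, 8, 2 → best response News.
Service A against News: payoffs -9, -1, 2, 7 → best response Bundled.
Service B against Licensed: payoffs 9, -3, 3 → best response Licensed.
Service B against Sports: payoffs 2, -7, 3 → best response News.
Service B against News: payoffs 3, 7, -6 → best response Sports.
Service B against Bundled: payoffs -6, -3, 8 → best response News.
Mutual best responses: (Licensed, Licensed); (News, Sports); (Bundled, News).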